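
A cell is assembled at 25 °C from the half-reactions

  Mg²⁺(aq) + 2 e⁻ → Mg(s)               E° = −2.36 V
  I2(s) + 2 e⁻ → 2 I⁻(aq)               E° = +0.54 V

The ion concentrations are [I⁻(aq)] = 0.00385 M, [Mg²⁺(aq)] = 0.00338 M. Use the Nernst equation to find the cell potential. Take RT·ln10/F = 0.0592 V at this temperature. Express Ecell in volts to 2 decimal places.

+3.12 V

I₂/I⁻ is reduced (cathode, E° = +0.54 V) and Mg²⁺/Mg is oxidized (anode).
E°cell = +0.54 − (−2.36) = +2.90 V, with n = 2 electrons transferred.
For the overall reaction I2(s) + Mg(s) → 2 I⁻(aq) + Mg²⁺(aq), Q = [I⁻(aq)]^2·[Mg²⁺(aq)] = 5.01×10^−8, giving log Q = −7.300.
By the Nernst equation, E = +2.90 − (0.0592/2)·(−7.300) = +3.12 V.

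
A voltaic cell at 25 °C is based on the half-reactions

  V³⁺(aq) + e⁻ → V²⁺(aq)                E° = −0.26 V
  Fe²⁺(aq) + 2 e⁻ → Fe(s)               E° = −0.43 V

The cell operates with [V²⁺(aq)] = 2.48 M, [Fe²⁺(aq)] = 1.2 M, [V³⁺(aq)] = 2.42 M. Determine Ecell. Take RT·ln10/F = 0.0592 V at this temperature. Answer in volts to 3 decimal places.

+0.167 V

Since E°(V³⁺/V²⁺) > E°(Fe²⁺/Fe), V³⁺/V²⁺ serves as the cathode.
E°cell = E°cat − E°an = −0.26 − (−0.43) = +0.17 V; n = 2.
The balanced reaction is 2 V³⁺(aq) + Fe(s) → 2 V²⁺(aq) + Fe²⁺(aq), so Q = ([V²⁺(aq)]^2·[Fe²⁺(aq)]) / [V³⁺(aq)]^2 = 1.26 and log Q = 0.100.
E = E° − (0.0592/n)·log Q = +0.17 − (0.0592/2)(0.100) = +0.167 V.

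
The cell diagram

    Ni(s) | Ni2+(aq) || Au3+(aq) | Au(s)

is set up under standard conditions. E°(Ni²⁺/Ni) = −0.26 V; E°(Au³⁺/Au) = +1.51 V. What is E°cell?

By convention the left-hand electrode in cell notation is the anode (oxidation) and the right-hand electrode is the cathode (reduction).
E°cell = E°(right) − E°(left) = +1.51 − (−0.26) = +1.77 V.

+1.77 V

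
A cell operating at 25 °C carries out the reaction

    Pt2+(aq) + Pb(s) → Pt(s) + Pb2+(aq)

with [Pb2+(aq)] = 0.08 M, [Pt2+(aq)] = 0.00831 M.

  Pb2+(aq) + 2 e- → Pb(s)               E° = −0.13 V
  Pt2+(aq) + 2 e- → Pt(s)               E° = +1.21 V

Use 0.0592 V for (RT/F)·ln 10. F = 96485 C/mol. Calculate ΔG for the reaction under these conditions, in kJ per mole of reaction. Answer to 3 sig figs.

−253 kJ/mol

With Pt²⁺/Pt reduced at the cathode, E°cell = +1.21 − (−0.13) = +1.34 V and n = 2.
The reaction quotient is [Pb2+(aq)] / [Pt2+(aq)] = 9.63; by Nernst, E = +1.34 − (0.0592/2)(0.983) = +1.3109 V.
Then ΔG = −nFE = −2 × 96485 × +1.3109 J/mol = −253 kJ/mol.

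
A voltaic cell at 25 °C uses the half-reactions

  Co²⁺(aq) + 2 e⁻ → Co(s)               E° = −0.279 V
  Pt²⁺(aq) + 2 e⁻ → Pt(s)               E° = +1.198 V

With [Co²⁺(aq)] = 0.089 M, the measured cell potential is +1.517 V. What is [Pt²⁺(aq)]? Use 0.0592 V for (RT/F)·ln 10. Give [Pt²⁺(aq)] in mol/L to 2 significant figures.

With Pt²⁺/Pt at the cathode and Co²⁺/Co at the anode, E°cell = +1.198 − (−0.279) = +1.477 V (n = 2).
Since E = E° − (0.0592/n)·log Q, log Q = n(E° − E)/0.0592 = −1.351.
The balanced reaction is Pt²⁺(aq) + Co(s) → Pt(s) + Co²⁺(aq), so Q = [Co²⁺(aq)] / [Pt²⁺(aq)].
Solving for the unknown gives log [Pt²⁺(aq)] = 0.300, so [Pt²⁺(aq)] ≈ 2.0 M.

2.0 M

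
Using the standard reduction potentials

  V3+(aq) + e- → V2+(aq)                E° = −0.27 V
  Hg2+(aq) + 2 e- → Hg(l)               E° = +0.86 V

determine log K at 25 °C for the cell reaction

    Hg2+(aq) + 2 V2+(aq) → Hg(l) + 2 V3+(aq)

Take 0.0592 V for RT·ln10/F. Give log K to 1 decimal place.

The Hg²⁺/Hg couple is reduced (cathode); E°cell = +0.86 − (−0.27) = +1.13 V with n = 2.
At equilibrium E = 0, so log K = nE°cell / 0.0592 = (2)(+1.13) / 0.0592 = 38.2.

log K = 38.2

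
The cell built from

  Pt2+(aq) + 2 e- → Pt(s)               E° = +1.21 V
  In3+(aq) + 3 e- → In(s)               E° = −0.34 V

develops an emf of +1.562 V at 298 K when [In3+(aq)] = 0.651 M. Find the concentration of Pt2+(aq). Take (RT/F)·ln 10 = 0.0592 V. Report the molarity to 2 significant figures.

1.9 M

The Pt²⁺/Pt couple has the larger reduction potential, so it is the cathode: E°cell = +1.21 − (−0.34) = +1.55 V and n = 6.
Since E = E° − (0.0592/n)·log Q, log Q = n(E° − E)/0.0592 = −1.216.
Balancing electrons gives 3 Pt2+(aq) + 2 In(s) → 3 Pt(s) + 2 In3+(aq); thus Q = [In3+(aq)]^2 / [Pt2+(aq)]^3.
Substituting the known concentrations and solving, log [Pt2+(aq)] = 0.281 and [Pt2+(aq)] = 1.9 M.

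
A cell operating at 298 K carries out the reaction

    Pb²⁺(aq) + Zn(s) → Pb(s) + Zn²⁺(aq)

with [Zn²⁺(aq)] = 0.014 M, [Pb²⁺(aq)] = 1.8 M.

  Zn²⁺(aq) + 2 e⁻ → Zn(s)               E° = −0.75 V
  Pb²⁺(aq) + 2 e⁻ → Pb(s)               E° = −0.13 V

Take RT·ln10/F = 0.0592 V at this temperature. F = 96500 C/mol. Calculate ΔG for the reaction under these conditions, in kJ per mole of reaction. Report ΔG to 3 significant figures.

−132 kJ/mol

The standard cell potential is −0.13 − (−0.75) = +0.62 V, with n = 2 electrons in the balanced equation.
Here Q = [Zn²⁺(aq)] / [Pb²⁺(aq)] = 0.00778 (log Q = −2.109), giving E = +0.62 − (0.0592/2)·(−2.109) = +0.6824 V.
ΔG = −nFE = −(2)(96500)(+0.6824) J/mol = −132 kJ/mol.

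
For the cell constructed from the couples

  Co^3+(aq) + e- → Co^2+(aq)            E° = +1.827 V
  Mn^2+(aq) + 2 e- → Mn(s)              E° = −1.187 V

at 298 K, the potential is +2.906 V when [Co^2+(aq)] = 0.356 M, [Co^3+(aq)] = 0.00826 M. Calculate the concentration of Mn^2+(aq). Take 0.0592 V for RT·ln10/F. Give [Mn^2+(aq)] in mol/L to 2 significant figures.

2.4 M

The Co³⁺/Co²⁺ couple has the larger reduction potential, so it is the cathode: E°cell = +1.827 − (−1.187) = +3.014 V and n = 2.
Since E = E° − (0.0592/n)·log Q, log Q = n(E° − E)/0.0592 = 3.649.
The balanced reaction is 2 Co^3+(aq) + Mn(s) → 2 Co^2+(aq) + Mn^2+(aq), so Q = ([Co^2+(aq)]^2·[Mn^2+(aq)]) / [Co^3+(aq)]^2.
Substituting the known concentrations and solving, log [Mn^2+(aq)] = 0.380 and [Mn^2+(aq)] = 2.4 M.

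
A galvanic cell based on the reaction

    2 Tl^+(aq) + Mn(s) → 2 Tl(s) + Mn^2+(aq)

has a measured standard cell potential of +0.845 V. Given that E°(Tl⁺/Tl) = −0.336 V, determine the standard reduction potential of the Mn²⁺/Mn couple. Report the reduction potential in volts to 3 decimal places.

In the reaction as written the Tl⁺/Tl couple is reduced (cathode) and Mn²⁺/Mn is oxidized (anode), so E°cell = E°(Tl⁺/Tl) − E°(Mn²⁺/Mn).
E°(Mn²⁺/Mn) = E°(cathode) − E°cell = −0.336 − (+0.845) = −1.181 V.

−1.181 V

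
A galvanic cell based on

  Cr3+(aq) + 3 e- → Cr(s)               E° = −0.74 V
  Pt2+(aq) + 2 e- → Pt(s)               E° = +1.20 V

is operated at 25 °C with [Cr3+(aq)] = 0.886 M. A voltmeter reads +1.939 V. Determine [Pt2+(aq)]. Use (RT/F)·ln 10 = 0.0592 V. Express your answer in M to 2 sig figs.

0.85 M

With Pt²⁺/Pt at the cathode and Cr³⁺/Cr at the anode, E°cell = +1.20 − (−0.74) = +1.94 V (n = 6).
From the Nernst equation, log Q = n(E° − E)/0.0592 = 6·(+1.94 − (+1.939))/0.0592 = 0.101.
Balancing electrons gives 3 Pt2+(aq) + 2 Cr(s) → 3 Pt(s) + 2 Cr3+(aq); thus Q = [Cr3+(aq)]^2 / [Pt2+(aq)]^3.
Solving for the unknown gives log [Pt2+(aq)] = −0.069, so [Pt2+(aq)] ≈ 0.85 M.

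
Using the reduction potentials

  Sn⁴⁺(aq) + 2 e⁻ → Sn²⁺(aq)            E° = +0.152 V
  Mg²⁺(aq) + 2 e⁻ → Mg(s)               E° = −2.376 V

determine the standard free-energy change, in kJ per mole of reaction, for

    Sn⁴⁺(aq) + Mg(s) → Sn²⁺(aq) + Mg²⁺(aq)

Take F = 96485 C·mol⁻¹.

In the reaction as written Sn⁴⁺(aq) is reduced, so the Sn⁴⁺/Sn²⁺ couple is the cathode and Mg²⁺/Mg is the anode.
E°cell = +0.152 − (−2.376) = +2.528 V; balancing electrons gives n = 2.
ΔG° = −nFE°cell = −(2)(96485)(+2.528) J/mol = −488 kJ/mol.

−488 kJ/mol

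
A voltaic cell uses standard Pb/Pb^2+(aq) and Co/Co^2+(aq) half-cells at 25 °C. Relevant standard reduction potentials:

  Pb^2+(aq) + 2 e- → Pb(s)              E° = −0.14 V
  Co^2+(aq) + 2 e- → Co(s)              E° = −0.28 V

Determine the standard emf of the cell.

The Pb²⁺/Pb couple has the higher E°, so Pb ion is reduced (cathode) and Co is oxidized (anode).
E°cell = E°(cathode) − E°(anode) = −0.14 − (−0.28) = +0.14 V.

+0.14 V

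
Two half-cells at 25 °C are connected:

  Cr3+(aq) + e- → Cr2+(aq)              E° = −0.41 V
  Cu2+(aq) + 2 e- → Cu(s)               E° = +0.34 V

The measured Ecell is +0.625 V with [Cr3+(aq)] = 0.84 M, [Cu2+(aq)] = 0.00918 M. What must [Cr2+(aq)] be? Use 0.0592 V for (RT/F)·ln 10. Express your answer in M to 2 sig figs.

0.068 M

With Cu²⁺/Cu at the cathode and Cr³⁺/Cr²⁺ at the anode, E°cell = +0.34 − (−0.41) = +0.75 V (n = 2).
Rearranging E = E° − (0.0592/n)·log Q gives log Q = 2(+0.75 − (+0.625))/0.0592 = 4.223.
For Cu2+(aq) + 2 Cr2+(aq) → Cu(s) + 2 Cr3+(aq), the reaction quotient is Q = [Cr3+(aq)]^2 / ([Cu2+(aq)]·[Cr2+(aq)]^2).
Solving for the unknown gives log [Cr2+(aq)] = −1.169, so [Cr2+(aq)] ≈ 0.068 M.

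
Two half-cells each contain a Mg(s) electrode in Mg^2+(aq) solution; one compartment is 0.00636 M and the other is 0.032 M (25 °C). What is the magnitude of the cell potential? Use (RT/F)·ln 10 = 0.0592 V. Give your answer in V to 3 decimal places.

0.021 V

For a concentration cell E°cell = 0, since both electrodes use the same couple.
The compartment with the higher Mg^2+(aq) concentration (0.032 M) acts as the cathode; ions are reduced there and produced at the dilute (0.00636 M) anode.
With n = 2, Ecell = −(0.0592/2)·log([dilute]/[conc]) = −(0.0592/2)·log(0.00636/0.032) = +0.021 V.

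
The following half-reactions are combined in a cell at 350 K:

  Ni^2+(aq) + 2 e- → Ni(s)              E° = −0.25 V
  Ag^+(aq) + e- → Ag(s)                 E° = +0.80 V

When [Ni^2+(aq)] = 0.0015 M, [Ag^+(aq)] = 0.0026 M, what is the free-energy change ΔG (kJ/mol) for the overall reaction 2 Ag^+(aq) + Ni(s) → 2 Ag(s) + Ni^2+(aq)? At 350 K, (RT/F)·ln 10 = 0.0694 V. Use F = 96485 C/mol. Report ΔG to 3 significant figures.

E°cell = +0.80 − (−0.25) = +1.05 V; the balanced reaction transfers n = 2 electrons.
The reaction quotient is [Ni^2+(aq)] / [Ag^+(aq)]^2 = 222; by Nernst, E = +1.05 − (0.0694/2)(2.346) = +0.9686 V.
Finally ΔG = −nFE = −(2)(96485 C/mol)(+0.9686 V) = −187 kJ/mol.

−187 kJ/mol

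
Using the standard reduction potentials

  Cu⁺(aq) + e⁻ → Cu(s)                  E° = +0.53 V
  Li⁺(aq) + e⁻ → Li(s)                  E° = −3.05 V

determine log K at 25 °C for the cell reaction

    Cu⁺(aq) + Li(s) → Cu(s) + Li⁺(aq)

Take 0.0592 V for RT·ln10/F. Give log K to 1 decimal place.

The Cu⁺/Cu couple is reduced (cathode); E°cell = +0.53 − (−3.05) = +3.58 V with n = 1.
At equilibrium E = 0, so log K = nE°cell / 0.0592 = (1)(+3.58) / 0.0592 = 60.5.

log K = 60.5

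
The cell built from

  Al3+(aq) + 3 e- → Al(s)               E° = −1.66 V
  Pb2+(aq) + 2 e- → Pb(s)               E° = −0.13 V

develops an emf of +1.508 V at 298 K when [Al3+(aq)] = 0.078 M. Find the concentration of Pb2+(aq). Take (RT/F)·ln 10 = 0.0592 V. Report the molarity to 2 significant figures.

The Pb²⁺/Pb couple has the larger reduction potential, so it is the cathode: E°cell = −0.13 − (−1.66) = +1.53 V and n = 6.
From the Nernst equation, log Q = n(E° − E)/0.0592 = 6·(+1.53 − (+1.508))/0.0592 = 2.230.
For 3 Pb2+(aq) + 2 Al(s) → 3 Pb(s) + 2 Al3+(aq), the reaction quotient is Q = [Al3+(aq)]^2 / [Pb2+(aq)]^3.
Substituting the known concentrations and solving, log [Pb2+(aq)] = −1.482 and [Pb2+(aq)] = 0.033 M.

0.033 M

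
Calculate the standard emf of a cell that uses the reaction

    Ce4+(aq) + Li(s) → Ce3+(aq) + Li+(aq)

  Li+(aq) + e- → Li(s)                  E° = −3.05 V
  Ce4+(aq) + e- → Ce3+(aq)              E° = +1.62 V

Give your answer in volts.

In the reaction as written, Ce4+(aq) is reduced (cathode) and Li+(aq) is produced by oxidation at the anode.
E°cell = E°(cathode) − E°(anode) = +1.62 − (−3.05) = +4.67 V.

+4.67 V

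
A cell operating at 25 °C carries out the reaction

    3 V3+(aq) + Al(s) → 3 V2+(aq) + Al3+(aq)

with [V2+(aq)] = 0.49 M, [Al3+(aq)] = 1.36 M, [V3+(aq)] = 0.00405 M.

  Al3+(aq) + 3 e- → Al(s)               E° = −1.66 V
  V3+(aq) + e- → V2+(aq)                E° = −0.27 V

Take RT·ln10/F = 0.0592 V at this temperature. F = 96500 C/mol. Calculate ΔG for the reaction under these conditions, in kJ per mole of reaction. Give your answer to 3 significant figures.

The standard cell potential is −0.27 − (−1.66) = +1.39 V, with n = 3 electrons in the balanced equation.
Here Q = ([V2+(aq)]^3·[Al3+(aq)]) / [V3+(aq)]^3 = 2.41×10^6 (log Q = 6.382), giving E = +1.39 − (0.0592/3)·(6.382) = +1.2641 V.
Then ΔG = −nFE = −3 × 96500 × +1.2641 J/mol = −366 kJ/mol.

−366 kJ/mol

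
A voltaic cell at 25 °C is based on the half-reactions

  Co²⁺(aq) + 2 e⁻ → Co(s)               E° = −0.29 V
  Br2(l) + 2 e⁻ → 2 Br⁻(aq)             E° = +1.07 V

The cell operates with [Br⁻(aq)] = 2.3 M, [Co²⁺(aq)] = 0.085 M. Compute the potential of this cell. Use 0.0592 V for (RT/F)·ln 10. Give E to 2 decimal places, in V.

Br₂/Br⁻ is reduced (cathode, E° = +1.07 V) and Co²⁺/Co is oxidized (anode).
E°cell = +1.07 − (−0.29) = +1.36 V, with n = 2 electrons transferred.
For the overall reaction Br2(l) + Co(s) → 2 Br⁻(aq) + Co²⁺(aq), Q = [Br⁻(aq)]^2·[Co²⁺(aq)] = 0.45, giving log Q = −0.347.
Applying E = E° − (RT ln10/nF)·log Q gives +1.36 − (0.0592/2)(−0.347) = +1.37 V.

+1.37 V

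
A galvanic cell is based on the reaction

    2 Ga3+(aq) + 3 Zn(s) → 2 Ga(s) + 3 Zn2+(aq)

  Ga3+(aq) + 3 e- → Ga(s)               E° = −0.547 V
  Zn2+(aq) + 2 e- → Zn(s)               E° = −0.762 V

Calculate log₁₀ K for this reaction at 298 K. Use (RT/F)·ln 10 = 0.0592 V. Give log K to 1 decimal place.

log K = 21.8

The Ga³⁺/Ga couple is reduced (cathode); E°cell = −0.547 − (−0.762) = +0.215 V with n = 6.
At equilibrium E = 0, so log K = nE°cell / 0.0592 = (6)(+0.215) / 0.0592 = 21.8.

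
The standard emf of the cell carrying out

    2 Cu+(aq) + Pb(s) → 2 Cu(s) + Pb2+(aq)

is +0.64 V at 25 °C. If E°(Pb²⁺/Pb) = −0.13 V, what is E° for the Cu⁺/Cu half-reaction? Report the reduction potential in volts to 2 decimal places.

In the reaction as written the Cu⁺/Cu couple is reduced (cathode) and Pb²⁺/Pb is oxidized (anode), so E°cell = E°(Cu⁺/Cu) − E°(Pb²⁺/Pb).
E°(Cu⁺/Cu) = E°cell + E°(anode) = +0.64 + (−0.13) = +0.51 V.

+0.51 V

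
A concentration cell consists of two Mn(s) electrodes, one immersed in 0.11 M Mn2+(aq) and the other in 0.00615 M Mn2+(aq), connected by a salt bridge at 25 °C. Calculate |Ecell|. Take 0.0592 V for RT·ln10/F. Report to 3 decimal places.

For a concentration cell E°cell = 0, since both electrodes use the same couple.
The compartment with the higher Mn2+(aq) concentration (0.11 M) acts as the cathode; ions are reduced there and produced at the dilute (0.00615 M) anode.
With n = 2, Ecell = −(0.0592/2)·log([dilute]/[conc]) = −(0.0592/2)·log(0.00615/0.11) = +0.037 V.

0.037 V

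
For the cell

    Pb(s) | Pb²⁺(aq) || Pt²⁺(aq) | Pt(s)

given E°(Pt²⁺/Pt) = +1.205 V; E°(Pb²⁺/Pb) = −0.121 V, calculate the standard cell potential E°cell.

+1.326 V

By convention the left-hand electrode in cell notation is the anode (oxidation) and the right-hand electrode is the cathode (reduction).
E°cell = E°(right) − E°(left) = +1.205 − (−0.121) = +1.326 V.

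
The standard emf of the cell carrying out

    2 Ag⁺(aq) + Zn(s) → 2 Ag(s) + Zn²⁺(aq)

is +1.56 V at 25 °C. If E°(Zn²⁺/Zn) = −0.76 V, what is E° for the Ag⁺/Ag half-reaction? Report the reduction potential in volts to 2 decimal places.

In the reaction as written the Ag⁺/Ag couple is reduced (cathode) and Zn²⁺/Zn is oxidized (anode), so E°cell = E°(Ag⁺/Ag) − E°(Zn²⁺/Zn).
E°(Ag⁺/Ag) = E°cell + E°(anode) = +1.56 + (−0.76) = +0.80 V.

+0.80 V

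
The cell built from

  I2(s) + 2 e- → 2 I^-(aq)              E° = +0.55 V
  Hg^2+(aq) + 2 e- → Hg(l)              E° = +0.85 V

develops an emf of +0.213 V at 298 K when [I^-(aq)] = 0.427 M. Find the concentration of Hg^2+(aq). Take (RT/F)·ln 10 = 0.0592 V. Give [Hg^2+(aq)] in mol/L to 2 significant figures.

0.0063 M

Hg²⁺/Hg is the cathode (higher E°); E°cell = +0.85 − (+0.55) = +0.30 V with n = 2.
Rearranging E = E° − (0.0592/n)·log Q gives log Q = 2(+0.30 − (+0.213))/0.0592 = 2.939.
Balancing electrons gives Hg^2+(aq) + 2 I^-(aq) → Hg(l) + I2(s); thus Q = 1 / ([Hg^2+(aq)]·[I^-(aq)]^2).
Substituting the known concentrations and solving, log [Hg^2+(aq)] = −2.200 and [Hg^2+(aq)] = 0.0063 M.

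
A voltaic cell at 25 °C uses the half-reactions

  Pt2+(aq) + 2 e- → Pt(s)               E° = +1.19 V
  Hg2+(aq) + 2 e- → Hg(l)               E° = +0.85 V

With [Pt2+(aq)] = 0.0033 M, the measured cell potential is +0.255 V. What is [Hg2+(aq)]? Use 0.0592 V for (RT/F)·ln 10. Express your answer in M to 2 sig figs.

2.5 M

Pt²⁺/Pt is the cathode (higher E°); E°cell = +1.19 − (+0.85) = +0.34 V with n = 2.
Rearranging E = E° − (0.0592/n)·log Q gives log Q = 2(+0.34 − (+0.255))/0.0592 = 2.872.
The balanced reaction is Pt2+(aq) + Hg(l) → Pt(s) + Hg2+(aq), so Q = [Hg2+(aq)] / [Pt2+(aq)].
Isolating [Hg2+(aq)] in Q = 10^{2.872} yields log [Hg2+(aq)] = 0.391, i.e. 2.5 M.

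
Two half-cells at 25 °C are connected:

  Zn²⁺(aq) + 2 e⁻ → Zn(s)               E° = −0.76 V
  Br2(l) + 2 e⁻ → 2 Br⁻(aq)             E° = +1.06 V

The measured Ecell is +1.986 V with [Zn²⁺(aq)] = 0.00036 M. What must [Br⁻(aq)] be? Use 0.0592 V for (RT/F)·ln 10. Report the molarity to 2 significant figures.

The Br₂/Br⁻ couple has the larger reduction potential, so it is the cathode: E°cell = +1.06 − (−0.76) = +1.82 V and n = 2.
Since E = E° − (0.0592/n)·log Q, log Q = n(E° − E)/0.0592 = −5.608.
Balancing electrons gives Br2(l) + Zn(s) → 2 Br⁻(aq) + Zn²⁺(aq); thus Q = [Br⁻(aq)]^2·[Zn²⁺(aq)].
Substituting the known concentrations and solving, log [Br⁻(aq)] = −1.082 and [Br⁻(aq)] = 0.083 M.

0.083 M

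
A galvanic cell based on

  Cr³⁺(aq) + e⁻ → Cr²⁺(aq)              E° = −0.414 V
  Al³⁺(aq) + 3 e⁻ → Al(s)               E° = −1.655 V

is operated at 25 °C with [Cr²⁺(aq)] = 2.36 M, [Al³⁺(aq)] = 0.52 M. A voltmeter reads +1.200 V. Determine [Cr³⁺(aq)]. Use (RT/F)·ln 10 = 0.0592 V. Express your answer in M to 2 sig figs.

0.39 M

Cr³⁺/Cr²⁺ is the cathode (higher E°); E°cell = −0.414 − (−1.655) = +1.241 V with n = 3.
From the Nernst equation, log Q = n(E° − E)/0.0592 = 3·(+1.241 − (+1.200))/0.0592 = 2.078.
The balanced reaction is 3 Cr³⁺(aq) + Al(s) → 3 Cr²⁺(aq) + Al³⁺(aq), so Q = ([Cr²⁺(aq)]^3·[Al³⁺(aq)]) / [Cr³⁺(aq)]^3.
Substituting the known concentrations and solving, log [Cr³⁺(aq)] = −0.414 and [Cr³⁺(aq)] = 0.39 M.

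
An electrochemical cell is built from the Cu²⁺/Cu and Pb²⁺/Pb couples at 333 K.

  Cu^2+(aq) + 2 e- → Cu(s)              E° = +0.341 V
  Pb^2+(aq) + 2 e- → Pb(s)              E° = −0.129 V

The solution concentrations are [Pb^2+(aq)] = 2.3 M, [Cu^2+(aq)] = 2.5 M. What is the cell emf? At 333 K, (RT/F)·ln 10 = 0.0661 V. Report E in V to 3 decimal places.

Since E°(Cu²⁺/Cu) > E°(Pb²⁺/Pb), Cu²⁺/Cu serves as the cathode.
The standard potential is +0.341 − (−0.129) = +0.470 V and the balanced reaction transfers n = 2 electrons.
The balanced reaction is Cu^2+(aq) + Pb(s) → Cu(s) + Pb^2+(aq), so Q = [Pb^2+(aq)] / [Cu^2+(aq)] = 0.92 and log Q = −0.036.
Applying E = E° − (RT ln10/nF)·log Q gives +0.470 − (0.0661/2)(−0.036) = +0.471 V.

+0.471 V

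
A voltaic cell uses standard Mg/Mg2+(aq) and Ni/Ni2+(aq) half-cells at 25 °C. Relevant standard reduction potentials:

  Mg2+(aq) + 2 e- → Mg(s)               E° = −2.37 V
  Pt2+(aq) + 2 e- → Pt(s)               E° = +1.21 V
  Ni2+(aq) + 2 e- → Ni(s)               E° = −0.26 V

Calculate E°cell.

The Ni²⁺/Ni couple has the higher E°, so Ni ion is reduced (cathode) and Mg is oxidized (anode).
E°cell = E°(cathode) − E°(anode) = −0.26 − (−2.37) = +2.11 V.

+2.11 V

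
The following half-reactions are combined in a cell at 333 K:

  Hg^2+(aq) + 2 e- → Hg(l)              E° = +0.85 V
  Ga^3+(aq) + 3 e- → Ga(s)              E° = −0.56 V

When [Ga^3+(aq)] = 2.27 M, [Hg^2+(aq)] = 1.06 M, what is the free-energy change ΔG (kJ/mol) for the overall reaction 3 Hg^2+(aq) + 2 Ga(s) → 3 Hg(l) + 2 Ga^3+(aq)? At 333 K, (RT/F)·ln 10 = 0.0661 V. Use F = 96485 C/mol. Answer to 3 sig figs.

The standard cell potential is +0.85 − (−0.56) = +1.41 V, with n = 6 electrons in the balanced equation.
Q = [Ga^3+(aq)]^2 / [Hg^2+(aq)]^3 = 4.33, so log Q = 0.636 and E = +1.41 − (0.0661/6)(0.636) = +1.4030 V.
Then ΔG = −nFE = −6 × 96485 × +1.4030 J/mol = −812 kJ/mol.

−812 kJ/mol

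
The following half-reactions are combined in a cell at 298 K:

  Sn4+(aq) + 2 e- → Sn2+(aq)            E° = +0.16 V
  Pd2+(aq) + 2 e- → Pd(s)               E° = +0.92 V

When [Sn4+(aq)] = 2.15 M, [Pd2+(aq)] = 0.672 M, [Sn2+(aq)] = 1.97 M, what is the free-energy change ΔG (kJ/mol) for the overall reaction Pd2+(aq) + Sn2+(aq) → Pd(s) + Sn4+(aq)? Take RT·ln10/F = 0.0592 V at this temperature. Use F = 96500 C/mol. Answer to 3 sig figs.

The standard cell potential is +0.92 − (+0.16) = +0.76 V, with n = 2 electrons in the balanced equation.
Q = [Sn4+(aq)] / ([Pd2+(aq)]·[Sn2+(aq)]) = 1.62, so log Q = 0.211 and E = +0.76 − (0.0592/2)(0.211) = +0.7538 V.
ΔG = −nFE = −(2)(96500)(+0.7538) J/mol = −145 kJ/mol.

−145 kJ/mol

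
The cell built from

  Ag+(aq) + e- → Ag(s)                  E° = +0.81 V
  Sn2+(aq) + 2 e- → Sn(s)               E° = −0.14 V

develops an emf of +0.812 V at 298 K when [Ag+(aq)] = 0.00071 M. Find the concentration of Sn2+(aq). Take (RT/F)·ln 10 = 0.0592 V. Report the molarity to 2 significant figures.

Ag⁺/Ag is the cathode (higher E°); E°cell = +0.81 − (−0.14) = +0.95 V with n = 2.
From the Nernst equation, log Q = n(E° − E)/0.0592 = 2·(+0.95 − (+0.812))/0.0592 = 4.662.
Balancing electrons gives 2 Ag+(aq) + Sn(s) → 2 Ag(s) + Sn2+(aq); thus Q = [Sn2+(aq)] / [Ag+(aq)]^2.
Solving for the unknown gives log [Sn2+(aq)] = −1.635, so [Sn2+(aq)] ≈ 0.023 M.

0.023 M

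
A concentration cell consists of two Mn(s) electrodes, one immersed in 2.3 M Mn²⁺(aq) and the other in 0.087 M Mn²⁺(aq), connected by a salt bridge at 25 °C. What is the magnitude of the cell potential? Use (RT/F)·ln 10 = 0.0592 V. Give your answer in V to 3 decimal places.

0.042 V

For a concentration cell E°cell = 0, since both electrodes use the same couple.
The compartment with the higher Mn²⁺(aq) concentration (2.3 M) acts as the cathode; ions are reduced there and produced at the dilute (0.087 M) anode.
With n = 2, Ecell = −(0.0592/2)·log([dilute]/[conc]) = −(0.0592/2)·log(0.087/2.3) = +0.042 V.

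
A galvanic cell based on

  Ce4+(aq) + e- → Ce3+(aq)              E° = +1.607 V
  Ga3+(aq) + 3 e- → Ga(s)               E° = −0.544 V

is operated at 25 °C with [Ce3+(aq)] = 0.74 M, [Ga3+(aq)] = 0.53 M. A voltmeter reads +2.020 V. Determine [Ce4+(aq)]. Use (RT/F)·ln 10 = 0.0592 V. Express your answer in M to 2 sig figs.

Ce⁴⁺/Ce³⁺ is the cathode (higher E°); E°cell = +1.607 − (−0.544) = +2.151 V with n = 3.
Rearranging E = E° − (0.0592/n)·log Q gives log Q = 3(+2.151 − (+2.020))/0.0592 = 6.639.
The balanced reaction is 3 Ce4+(aq) + Ga(s) → 3 Ce3+(aq) + Ga3+(aq), so Q = ([Ce3+(aq)]^3·[Ga3+(aq)]) / [Ce4+(aq)]^3.
Isolating [Ce4+(aq)] in Q = 10^{6.639} yields log [Ce4+(aq)] = −2.436, i.e. 0.0037 M.

0.0037 M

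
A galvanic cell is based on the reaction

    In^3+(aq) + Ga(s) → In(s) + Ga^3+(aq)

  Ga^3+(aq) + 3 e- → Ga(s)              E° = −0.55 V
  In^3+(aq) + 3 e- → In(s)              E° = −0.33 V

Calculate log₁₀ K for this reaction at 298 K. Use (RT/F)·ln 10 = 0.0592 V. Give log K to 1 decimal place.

The In³⁺/In couple is reduced (cathode); E°cell = −0.33 − (−0.55) = +0.22 V with n = 3.
At equilibrium E = 0, so log K = nE°cell / 0.0592 = (3)(+0.22) / 0.0592 = 11.1.

log K = 11.1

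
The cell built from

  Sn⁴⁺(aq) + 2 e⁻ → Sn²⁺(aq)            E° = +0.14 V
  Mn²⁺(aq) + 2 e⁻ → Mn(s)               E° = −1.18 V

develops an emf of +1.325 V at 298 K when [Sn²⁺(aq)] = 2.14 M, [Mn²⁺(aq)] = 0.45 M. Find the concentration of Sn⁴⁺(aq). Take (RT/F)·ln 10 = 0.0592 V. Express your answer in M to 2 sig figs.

1.4 M

With Sn⁴⁺/Sn²⁺ at the cathode and Mn²⁺/Mn at the anode, E°cell = +0.14 − (−1.18) = +1.32 V (n = 2).
From the Nernst equation, log Q = n(E° − E)/0.0592 = 2·(+1.32 − (+1.325))/0.0592 = −0.169.
For Sn⁴⁺(aq) + Mn(s) → Sn²⁺(aq) + Mn²⁺(aq), the reaction quotient is Q = ([Sn²⁺(aq)]·[Mn²⁺(aq)]) / [Sn⁴⁺(aq)].
Solving for the unknown gives log [Sn⁴⁺(aq)] = 0.153, so [Sn⁴⁺(aq)] ≈ 1.4 M.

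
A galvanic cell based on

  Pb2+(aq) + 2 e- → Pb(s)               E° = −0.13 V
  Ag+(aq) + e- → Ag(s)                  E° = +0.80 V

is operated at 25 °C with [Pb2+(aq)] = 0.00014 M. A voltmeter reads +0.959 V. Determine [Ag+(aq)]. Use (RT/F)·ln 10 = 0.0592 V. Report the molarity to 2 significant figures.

0.037 M

With Ag⁺/Ag at the cathode and Pb²⁺/Pb at the anode, E°cell = +0.80 − (−0.13) = +0.93 V (n = 2).
From the Nernst equation, log Q = n(E° − E)/0.0592 = 2·(+0.93 − (+0.959))/0.0592 = −0.980.
The balanced reaction is 2 Ag+(aq) + Pb(s) → 2 Ag(s) + Pb2+(aq), so Q = [Pb2+(aq)] / [Ag+(aq)]^2.
Solving for the unknown gives log [Ag+(aq)] = −1.437, so [Ag+(aq)] ≈ 0.037 M.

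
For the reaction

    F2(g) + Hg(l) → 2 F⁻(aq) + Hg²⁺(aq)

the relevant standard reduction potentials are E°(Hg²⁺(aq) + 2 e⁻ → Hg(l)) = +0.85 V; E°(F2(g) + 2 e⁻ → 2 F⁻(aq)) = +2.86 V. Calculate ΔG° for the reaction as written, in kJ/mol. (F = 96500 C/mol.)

−388 kJ/mol

In the reaction as written F2(g) is reduced, so the F₂/F⁻ couple is the cathode and Hg²⁺/Hg is the anode.
E°cell = +2.86 − (+0.85) = +2.01 V; balancing electrons gives n = 2.
ΔG° = −nFE°cell = −(2)(96500)(+2.01) J/mol = −388 kJ/mol.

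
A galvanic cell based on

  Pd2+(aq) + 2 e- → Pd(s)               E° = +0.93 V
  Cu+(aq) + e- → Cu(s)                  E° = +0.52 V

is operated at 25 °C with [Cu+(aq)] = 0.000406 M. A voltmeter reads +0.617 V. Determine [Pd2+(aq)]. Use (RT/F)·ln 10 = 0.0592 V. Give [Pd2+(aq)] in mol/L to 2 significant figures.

1.6 M

With Pd²⁺/Pd at the cathode and Cu⁺/Cu at the anode, E°cell = +0.93 − (+0.52) = +0.41 V (n = 2).
Since E = E° − (0.0592/n)·log Q, log Q = n(E° − E)/0.0592 = −6.993.
The balanced reaction is Pd2+(aq) + 2 Cu(s) → Pd(s) + 2 Cu+(aq), so Q = [Cu+(aq)]^2 / [Pd2+(aq)].
Solving for the unknown gives log [Pd2+(aq)] = 0.210, so [Pd2+(aq)] ≈ 1.6 M.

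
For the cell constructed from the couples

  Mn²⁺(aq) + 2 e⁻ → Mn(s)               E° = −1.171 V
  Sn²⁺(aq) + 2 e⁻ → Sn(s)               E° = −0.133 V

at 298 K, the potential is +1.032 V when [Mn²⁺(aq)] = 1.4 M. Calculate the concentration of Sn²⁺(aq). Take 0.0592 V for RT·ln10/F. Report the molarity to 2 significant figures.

The Sn²⁺/Sn couple has the larger reduction potential, so it is the cathode: E°cell = −0.133 − (−1.171) = +1.038 V and n = 2.
Since E = E° − (0.0592/n)·log Q, log Q = n(E° − E)/0.0592 = 0.203.
For Sn²⁺(aq) + Mn(s) → Sn(s) + Mn²⁺(aq), the reaction quotient is Q = [Mn²⁺(aq)] / [Sn²⁺(aq)].
Isolating [Sn²⁺(aq)] in Q = 10^{0.203} yields log [Sn²⁺(aq)] = −0.057, i.e. 0.88 M.

0.88 M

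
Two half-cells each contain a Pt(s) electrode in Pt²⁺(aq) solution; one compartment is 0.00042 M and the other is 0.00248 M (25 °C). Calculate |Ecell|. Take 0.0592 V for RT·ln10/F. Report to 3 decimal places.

0.023 V

For a concentration cell E°cell = 0, since both electrodes use the same couple.
The compartment with the higher Pt²⁺(aq) concentration (0.00248 M) acts as the cathode; ions are reduced there and produced at the dilute (0.00042 M) anode.
With n = 2, Ecell = −(0.0592/2)·log([dilute]/[conc]) = −(0.0592/2)·log(0.00042/0.00248) = +0.023 V.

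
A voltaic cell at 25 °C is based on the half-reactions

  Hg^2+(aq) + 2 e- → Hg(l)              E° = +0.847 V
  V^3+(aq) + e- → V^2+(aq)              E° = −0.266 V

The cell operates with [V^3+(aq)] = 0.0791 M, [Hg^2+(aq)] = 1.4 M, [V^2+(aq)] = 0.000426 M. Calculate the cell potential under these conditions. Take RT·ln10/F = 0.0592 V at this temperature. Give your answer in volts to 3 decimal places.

Hg²⁺/Hg is reduced (cathode, E° = +0.847 V) and V³⁺/V²⁺ is oxidized (anode).
E°cell = +0.847 − (−0.266) = +1.113 V, with n = 2 electrons transferred.
The balanced reaction is Hg^2+(aq) + 2 V^2+(aq) → Hg(l) + 2 V^3+(aq), so Q = [V^3+(aq)]^2 / ([Hg^2+(aq)]·[V^2+(aq)]^2) = 2.46×10^4 and log Q = 4.391.
E = E° − (0.0592/n)·log Q = +1.113 − (0.0592/2)(4.391) = +0.983 V.

+0.983 V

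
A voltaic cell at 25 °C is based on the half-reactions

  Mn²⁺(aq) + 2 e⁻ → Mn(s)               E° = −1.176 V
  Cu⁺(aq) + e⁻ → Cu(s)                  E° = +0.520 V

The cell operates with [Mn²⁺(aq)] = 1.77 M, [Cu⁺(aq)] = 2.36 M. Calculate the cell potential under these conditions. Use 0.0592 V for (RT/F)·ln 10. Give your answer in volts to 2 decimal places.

The Cu⁺/Cu couple has the more positive E°, so it is the cathode; Mn²⁺/Mn is the anode.
E°cell = E°cat − E°an = +0.520 − (−1.176) = +1.696 V; n = 2.
For the overall reaction 2 Cu⁺(aq) + Mn(s) → 2 Cu(s) + Mn²⁺(aq), Q = [Mn²⁺(aq)] / [Cu⁺(aq)]^2 = 0.318, giving log Q = −0.498.
By the Nernst equation, E = +1.696 − (0.0592/2)·(−0.498) = +1.71 V.

+1.71 V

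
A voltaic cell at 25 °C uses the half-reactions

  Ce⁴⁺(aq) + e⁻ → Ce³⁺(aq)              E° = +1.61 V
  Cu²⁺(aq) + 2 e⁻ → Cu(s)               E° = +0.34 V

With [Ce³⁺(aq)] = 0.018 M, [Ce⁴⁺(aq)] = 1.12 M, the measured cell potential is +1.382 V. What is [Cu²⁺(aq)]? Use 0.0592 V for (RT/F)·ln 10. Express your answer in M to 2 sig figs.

The Ce⁴⁺/Ce³⁺ couple has the larger reduction potential, so it is the cathode: E°cell = +1.61 − (+0.34) = +1.27 V and n = 2.
From the Nernst equation, log Q = n(E° − E)/0.0592 = 2·(+1.27 − (+1.382))/0.0592 = −3.784.
Balancing electrons gives 2 Ce⁴⁺(aq) + Cu(s) → 2 Ce³⁺(aq) + Cu²⁺(aq); thus Q = ([Ce³⁺(aq)]^2·[Cu²⁺(aq)]) / [Ce⁴⁺(aq)]^2.
Substituting the known concentrations and solving, log [Cu²⁺(aq)] = −0.196 and [Cu²⁺(aq)] = 0.64 M.

0.64 M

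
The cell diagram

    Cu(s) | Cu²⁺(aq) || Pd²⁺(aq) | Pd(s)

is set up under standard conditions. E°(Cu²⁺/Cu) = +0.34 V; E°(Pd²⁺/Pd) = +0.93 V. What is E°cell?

By convention the left-hand electrode in cell notation is the anode (oxidation) and the right-hand electrode is the cathode (reduction).
E°cell = E°(right) − E°(left) = +0.93 − (+0.34) = +0.59 V.

+0.59 V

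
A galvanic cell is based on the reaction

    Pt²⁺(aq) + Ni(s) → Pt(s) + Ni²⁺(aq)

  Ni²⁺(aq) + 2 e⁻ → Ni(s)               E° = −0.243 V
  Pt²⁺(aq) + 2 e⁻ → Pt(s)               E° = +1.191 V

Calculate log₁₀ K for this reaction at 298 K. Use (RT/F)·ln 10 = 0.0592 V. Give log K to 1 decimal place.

log K = 48.4

The Pt²⁺/Pt couple is reduced (cathode); E°cell = +1.191 − (−0.243) = +1.434 V with n = 2.
At equilibrium E = 0, so log K = nE°cell / 0.0592 = (2)(+1.434) / 0.0592 = 48.4.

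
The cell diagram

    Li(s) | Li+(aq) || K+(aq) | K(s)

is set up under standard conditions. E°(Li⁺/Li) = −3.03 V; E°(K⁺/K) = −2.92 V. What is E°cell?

+0.11 V

By convention the left-hand electrode in cell notation is the anode (oxidation) and the right-hand electrode is the cathode (reduction).
E°cell = E°(right) − E°(left) = −2.92 − (−3.03) = +0.11 V.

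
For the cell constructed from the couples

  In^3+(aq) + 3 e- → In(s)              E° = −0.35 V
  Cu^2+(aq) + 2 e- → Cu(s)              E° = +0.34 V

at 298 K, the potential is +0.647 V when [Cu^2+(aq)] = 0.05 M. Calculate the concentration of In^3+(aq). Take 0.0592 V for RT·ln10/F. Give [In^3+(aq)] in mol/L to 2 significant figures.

1.7 M

With Cu²⁺/Cu at the cathode and In³⁺/In at the anode, E°cell = +0.34 − (−0.35) = +0.69 V (n = 6).
From the Nernst equation, log Q = n(E° − E)/0.0592 = 6·(+0.69 − (+0.647))/0.0592 = 4.358.
The balanced reaction is 3 Cu^2+(aq) + 2 In(s) → 3 Cu(s) + 2 In^3+(aq), so Q = [In^3+(aq)]^2 / [Cu^2+(aq)]^3.
Isolating [In^3+(aq)] in Q = 10^{4.358} yields log [In^3+(aq)] = 0.227, i.e. 1.7 M.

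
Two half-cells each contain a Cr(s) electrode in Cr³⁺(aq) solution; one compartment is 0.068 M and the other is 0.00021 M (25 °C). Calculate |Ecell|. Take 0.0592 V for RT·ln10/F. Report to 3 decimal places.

For a concentration cell E°cell = 0, since both electrodes use the same couple.
The compartment with the higher Cr³⁺(aq) concentration (0.068 M) acts as the cathode; ions are reduced there and produced at the dilute (0.00021 M) anode.
With n = 3, Ecell = −(0.0592/3)·log([dilute]/[conc]) = −(0.0592/3)·log(0.00021/0.068) = +0.050 V.

0.050 V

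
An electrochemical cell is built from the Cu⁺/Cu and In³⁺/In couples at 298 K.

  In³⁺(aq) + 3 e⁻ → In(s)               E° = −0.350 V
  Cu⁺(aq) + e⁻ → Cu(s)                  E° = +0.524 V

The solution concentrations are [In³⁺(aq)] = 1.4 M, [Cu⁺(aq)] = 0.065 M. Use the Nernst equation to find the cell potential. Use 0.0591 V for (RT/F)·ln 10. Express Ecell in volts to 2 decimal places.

Cu⁺/Cu is reduced (cathode, E° = +0.524 V) and In³⁺/In is oxidized (anode).
E°cell = +0.524 − (−0.350) = +0.874 V, with n = 3 electrons transferred.
The balanced reaction is 3 Cu⁺(aq) + In(s) → 3 Cu(s) + In³⁺(aq), so Q = [In³⁺(aq)] / [Cu⁺(aq)]^3 = 5.1×10^3 and log Q = 3.707.
By the Nernst equation, E = +0.874 − (0.0591/3)·(3.707) = +0.80 V.

+0.80 V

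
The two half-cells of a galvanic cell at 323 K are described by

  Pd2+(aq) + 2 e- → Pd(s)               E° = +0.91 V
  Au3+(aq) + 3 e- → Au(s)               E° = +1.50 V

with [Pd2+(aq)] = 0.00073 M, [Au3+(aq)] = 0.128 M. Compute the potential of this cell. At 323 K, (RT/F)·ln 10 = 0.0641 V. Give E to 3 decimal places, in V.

+0.671 V

The Au³⁺/Au couple has the more positive E°, so it is the cathode; Pd²⁺/Pd is the anode.
E°cell = +1.50 − (+0.91) = +0.59 V, with n = 6 electrons transferred.
For the overall reaction 2 Au3+(aq) + 3 Pd(s) → 2 Au(s) + 3 Pd2+(aq), Q = [Pd2+(aq)]^3 / [Au3+(aq)]^2 = 2.37×10^−8, giving log Q = −7.624.
E = E° − (0.0641/n)·log Q = +0.59 − (0.0641/6)(−7.624) = +0.671 V.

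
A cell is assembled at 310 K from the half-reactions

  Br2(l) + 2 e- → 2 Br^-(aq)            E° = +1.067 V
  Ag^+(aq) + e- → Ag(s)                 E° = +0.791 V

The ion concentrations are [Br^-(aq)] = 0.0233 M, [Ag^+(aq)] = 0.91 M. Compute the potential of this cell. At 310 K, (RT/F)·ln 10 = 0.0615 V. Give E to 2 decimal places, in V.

The Br₂/Br⁻ couple has the more positive E°, so it is the cathode; Ag⁺/Ag is the anode.
The standard potential is +1.067 − (+0.791) = +0.276 V and the balanced reaction transfers n = 2 electrons.
For the overall reaction Br2(l) + 2 Ag(s) → 2 Br^-(aq) + 2 Ag^+(aq), Q = [Br^-(aq)]^2·[Ag^+(aq)]^2 = 0.00045, giving log Q = −3.347.
Applying E = E° − (RT ln10/nF)·log Q gives +0.276 − (0.0615/2)(−3.347) = +0.38 V.

+0.38 V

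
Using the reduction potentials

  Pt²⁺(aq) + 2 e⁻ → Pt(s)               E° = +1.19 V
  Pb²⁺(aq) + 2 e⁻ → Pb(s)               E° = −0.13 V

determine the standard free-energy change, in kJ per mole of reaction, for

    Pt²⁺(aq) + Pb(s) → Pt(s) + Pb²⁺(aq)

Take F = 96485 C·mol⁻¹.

In the reaction as written Pt²⁺(aq) is reduced, so the Pt²⁺/Pt couple is the cathode and Pb²⁺/Pb is the anode.
E°cell = +1.19 − (−0.13) = +1.32 V; balancing electrons gives n = 2.
ΔG° = −nFE°cell = −(2)(96485)(+1.32) J/mol = −255 kJ/mol.

−255 kJ/mol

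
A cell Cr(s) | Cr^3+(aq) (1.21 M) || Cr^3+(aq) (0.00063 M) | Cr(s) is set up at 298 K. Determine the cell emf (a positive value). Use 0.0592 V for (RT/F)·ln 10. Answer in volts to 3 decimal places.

For a concentration cell E°cell = 0, since both electrodes use the same couple.
The compartment with the higher Cr^3+(aq) concentration (1.21 M) acts as the cathode; ions are reduced there and produced at the dilute (0.00063 M) anode.
With n = 3, Ecell = −(0.0592/3)·log([dilute]/[conc]) = −(0.0592/3)·log(0.00063/1.21) = +0.065 V.

0.065 V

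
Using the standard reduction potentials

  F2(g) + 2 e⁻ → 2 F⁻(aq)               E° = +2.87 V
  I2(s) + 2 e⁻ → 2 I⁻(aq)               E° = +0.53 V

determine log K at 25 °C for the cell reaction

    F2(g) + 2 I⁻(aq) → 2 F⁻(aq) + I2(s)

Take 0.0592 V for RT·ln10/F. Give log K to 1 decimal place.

log K = 79.1

The F₂/F⁻ couple is reduced (cathode); E°cell = +2.87 − (+0.53) = +2.34 V with n = 2.
At equilibrium E = 0, so log K = nE°cell / 0.0592 = (2)(+2.34) / 0.0592 = 79.1.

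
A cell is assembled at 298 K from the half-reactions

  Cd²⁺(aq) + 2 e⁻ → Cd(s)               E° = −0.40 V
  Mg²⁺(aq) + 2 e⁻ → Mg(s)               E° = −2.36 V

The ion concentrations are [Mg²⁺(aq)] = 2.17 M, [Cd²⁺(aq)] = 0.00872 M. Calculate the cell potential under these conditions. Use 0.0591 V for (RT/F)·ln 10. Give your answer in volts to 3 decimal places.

The Cd²⁺/Cd couple has the more positive E°, so it is the cathode; Mg²⁺/Mg is the anode.
The standard potential is −0.40 − (−2.36) = +1.96 V and the balanced reaction transfers n = 2 electrons.
For the overall reaction Cd²⁺(aq) + Mg(s) → Cd(s) + Mg²⁺(aq), Q = [Mg²⁺(aq)] / [Cd²⁺(aq)] = 249, giving log Q = 2.396.
By the Nernst equation, E = +1.96 − (0.0591/2)·(2.396) = +1.889 V.

+1.889 V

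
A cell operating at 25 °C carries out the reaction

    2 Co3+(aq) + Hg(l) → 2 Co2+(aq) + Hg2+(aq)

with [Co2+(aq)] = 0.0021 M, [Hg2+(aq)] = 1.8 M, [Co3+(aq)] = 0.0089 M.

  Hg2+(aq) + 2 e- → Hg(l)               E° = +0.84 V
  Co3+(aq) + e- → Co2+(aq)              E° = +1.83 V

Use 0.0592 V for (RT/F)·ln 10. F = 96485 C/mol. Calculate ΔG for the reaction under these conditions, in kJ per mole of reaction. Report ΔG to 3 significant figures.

−197 kJ/mol

The standard cell potential is +1.83 − (+0.84) = +0.99 V, with n = 2 electrons in the balanced equation.
Q = ([Co2+(aq)]^2·[Hg2+(aq)]) / [Co3+(aq)]^2 = 0.1, so log Q = −0.999 and E = +0.99 − (0.0592/2)(−0.999) = +1.0196 V.
ΔG = −nFE = −(2)(96485)(+1.0196) J/mol = −197 kJ/mol.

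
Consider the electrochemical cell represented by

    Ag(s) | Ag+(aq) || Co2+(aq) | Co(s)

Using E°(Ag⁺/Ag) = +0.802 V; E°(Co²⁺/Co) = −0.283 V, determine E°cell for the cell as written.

By convention the left-hand electrode in cell notation is the anode (oxidation) and the right-hand electrode is the cathode (reduction).
E°cell = E°(right) − E°(left) = −0.283 − (+0.802) = −1.085 V.
The negative sign shows that, as written, the cell would require an external voltage to drive the reaction.

−1.085 V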